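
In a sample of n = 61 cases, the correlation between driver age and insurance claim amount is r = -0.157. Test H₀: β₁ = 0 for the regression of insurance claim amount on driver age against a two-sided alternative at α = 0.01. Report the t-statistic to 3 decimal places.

t = -1.221

t = r·√(n − 2)/√(1 − r²) = -0.157·√59/√0.975351 = -1.221.
df = n − 2 = 59.
Two-sided p ≈ 0.2269, which is ≥ 0.01, so fail to reject H₀.
The data do not give significant evidence of a linear association between driver age and insurance claim amount.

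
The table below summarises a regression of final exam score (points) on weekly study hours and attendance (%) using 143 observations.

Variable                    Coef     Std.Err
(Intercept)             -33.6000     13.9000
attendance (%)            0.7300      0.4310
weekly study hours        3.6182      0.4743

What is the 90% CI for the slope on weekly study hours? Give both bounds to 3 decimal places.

(2.833, 4.404)

Read off: b = 3.6182, SE = 0.4743 for weekly study hours.
df = n − k − 1 = 143 − 2 − 1 = 140.
t* = t_{0.05, 140} = 1.655811.
Margin = t* × SE = 1.655811 × 0.4743 = 0.78535.
CI: 3.6182 ± 0.78535 → (2.833, 4.404).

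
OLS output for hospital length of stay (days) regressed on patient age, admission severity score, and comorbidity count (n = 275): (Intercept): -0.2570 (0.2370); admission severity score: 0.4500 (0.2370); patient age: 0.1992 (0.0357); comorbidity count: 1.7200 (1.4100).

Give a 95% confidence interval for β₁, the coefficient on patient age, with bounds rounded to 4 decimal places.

(0.1289, 0.2695)

Read off: b = 0.1992, SE = 0.0357 for patient age.
df = n − k − 1 = 275 − 3 − 1 = 271.
t* = t_{0.025, 271} = 1.968756.
Margin = t* × SE = 1.968756 × 0.0357 = 0.070285.
CI: 0.1992 ± 0.070285 → (0.1289, 0.2695).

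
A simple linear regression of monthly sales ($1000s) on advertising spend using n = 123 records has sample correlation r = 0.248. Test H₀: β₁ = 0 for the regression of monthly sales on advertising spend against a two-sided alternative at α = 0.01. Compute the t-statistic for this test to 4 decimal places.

t = r·√(n − 2)/√(1 − r²) = 0.248·√121/√0.938496 = 2.8160.
df = n − 2 = 121.
Two-sided p ≈ 0.0057, which is < 0.01, so reject H₀.
There is evidence of a linear association between advertising spend and monthly sales.

t = 2.8160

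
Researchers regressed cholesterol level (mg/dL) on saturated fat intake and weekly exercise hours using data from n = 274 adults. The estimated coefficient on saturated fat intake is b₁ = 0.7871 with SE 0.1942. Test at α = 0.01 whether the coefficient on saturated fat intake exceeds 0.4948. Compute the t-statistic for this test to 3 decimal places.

t = 1.505

H₀: β₁ = 0.4948 vs H₁: β₁ > 0.4948.
t = (b₁ − β₁⁰)/SE = (0.7871 − 0.4948) / 0.1942 = 1.505.
df = n − k − 1 = 274 − 2 − 1 = 271.
One-sided p ≈ 0.0667, which is ≥ 0.01, so fail to reject H₀.
The data do not give significant evidence that the true slope on saturated fat intake exceeds 0.4948 mg/dL per unit, holding the other predictors fixed.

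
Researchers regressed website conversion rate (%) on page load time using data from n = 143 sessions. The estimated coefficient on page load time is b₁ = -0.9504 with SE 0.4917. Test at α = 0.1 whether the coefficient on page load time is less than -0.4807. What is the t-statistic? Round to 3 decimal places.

t = -0.955

H₀: β₁ = -0.4807 vs H₁: β₁ < -0.4807.
t = (b₁ − β₁⁰)/SE = (-0.9504 − (-0.4807)) / 0.4917 = -0.955.
df = n − 2 = 143 − 2 = 141.
One-sided p ≈ 0.1705, which is ≥ 0.1, so fail to reject H₀.
The data do not give significant evidence that the true slope on page load time is below -0.4807 % per unit.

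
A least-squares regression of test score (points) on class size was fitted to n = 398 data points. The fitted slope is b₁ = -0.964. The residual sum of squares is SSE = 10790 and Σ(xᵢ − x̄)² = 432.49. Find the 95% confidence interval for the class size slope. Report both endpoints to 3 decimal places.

(-1.457, -0.471)

MSE = SSE/(n − 2) = 10790/396 = 27.2475.
SE(b₁) = √(MSE/Sₓₓ) = √(27.2475/432.49) = 0.251001.
df = n − 2 = 396.
t* = t_{0.025, 396} = 1.965973.
Margin = t* × SE = 1.965973 × 0.251001 = 0.49346.
CI: -0.964 ± 0.49346 → (-1.457, -0.471).
With 95% confidence, each one-unit increase in class size is associated with a change of between -1.457 and -0.471 points in test score.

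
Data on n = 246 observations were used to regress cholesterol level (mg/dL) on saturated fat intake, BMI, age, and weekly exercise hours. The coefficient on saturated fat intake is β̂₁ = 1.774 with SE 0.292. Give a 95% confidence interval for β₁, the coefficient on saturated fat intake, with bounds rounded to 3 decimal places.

df = n − k − 1 = 246 − 4 − 1 = 241.
t* = t_{0.025, 241} = 1.969856.
Margin = t* × SE = 1.969856 × 0.292 = 0.57520.
CI: 1.774 ± 0.57520 → (1.199, 2.349).
With 95% confidence, each one-unit increase in saturated fat intake is associated with a change of between 1.199 and 2.349 mg/dL in cholesterol level, holding the other predictors fixed.

(1.199, 2.349)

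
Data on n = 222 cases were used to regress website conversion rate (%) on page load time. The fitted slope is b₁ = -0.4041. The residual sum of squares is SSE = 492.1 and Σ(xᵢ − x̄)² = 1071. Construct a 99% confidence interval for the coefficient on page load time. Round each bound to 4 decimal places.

MSE = SSE/(n − 2) = 492.1/220 = 2.23682.
SE(b₁) = √(MSE/Sₓₓ) = √(2.23682/1071) = 0.0457005.
df = n − 2 = 220.
t* = t_{0.005, 220} = 2.598361.
Margin = t* × SE = 2.598361 × 0.0457005 = 0.118746.
CI: -0.4041 ± 0.118746 → (-0.5228, -0.2854).
With 99% confidence, each one-unit increase in page load time is associated with a change of between -0.5228 and -0.2854 % in website conversion rate.

(-0.5228, -0.2854)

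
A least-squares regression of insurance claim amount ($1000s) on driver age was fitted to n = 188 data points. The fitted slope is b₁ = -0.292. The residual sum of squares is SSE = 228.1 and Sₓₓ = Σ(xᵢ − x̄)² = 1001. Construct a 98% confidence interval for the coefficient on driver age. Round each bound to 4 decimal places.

(-0.3741, -0.2099)

MSE = SSE/(n − 2) = 228.1/186 = 1.22634.
SE(b₁) = √(MSE/Sₓₓ) = √(1.22634/1001) = 0.0350017.
df = n − 2 = 186.
t* = t_{0.01, 186} = 2.346563.
Margin = t* × SE = 2.346563 × 0.0350017 = 0.082134.
CI: -0.292 ± 0.082134 → (-0.3741, -0.2099).
With 98% confidence, each one-unit increase in driver age is associated with a change of between -0.3741 and -0.2099 $1000s in insurance claim amount.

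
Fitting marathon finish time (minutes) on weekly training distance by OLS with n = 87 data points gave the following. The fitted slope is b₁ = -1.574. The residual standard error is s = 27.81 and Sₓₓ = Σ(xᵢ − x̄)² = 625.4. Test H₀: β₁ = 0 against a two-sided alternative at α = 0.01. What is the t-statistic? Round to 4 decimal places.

t = -1.4154

SE(b₁) = s/√Sₓₓ = 27.81/√625.4 = 1.11204.
t = -1.574 / 1.11204 = -1.4154.
df = n − 2 = 85.
Two-sided p ≈ 0.1606, which is ≥ 0.01, so fail to reject H₀.
The data do not give significant evidence of an association between weekly training distance and marathon finish time.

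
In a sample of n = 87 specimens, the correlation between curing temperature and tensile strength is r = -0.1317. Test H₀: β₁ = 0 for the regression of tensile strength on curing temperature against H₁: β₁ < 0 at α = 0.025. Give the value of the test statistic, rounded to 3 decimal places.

t = -1.225

t = r·√(n − 2)/√(1 − r²) = -0.1317·√85/√0.982655 = -1.225.
df = n − 2 = 85.
One-sided p ≈ 0.1120, which is ≥ 0.025, so fail to reject H₀.
The data do not give significant evidence of a linear association between curing temperature and tensile strength.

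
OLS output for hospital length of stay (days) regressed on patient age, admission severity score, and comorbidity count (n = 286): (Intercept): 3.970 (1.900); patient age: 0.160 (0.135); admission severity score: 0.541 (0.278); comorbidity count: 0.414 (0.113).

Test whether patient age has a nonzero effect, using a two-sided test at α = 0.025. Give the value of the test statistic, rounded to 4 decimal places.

Read off: b = 0.160, SE = 0.135 for patient age.
H₀: β₁ = 0 vs H₁: β₁ ≠ 0.
t = 0.160 / 0.135 = 1.1852.
df = n − k − 1 = 286 − 3 − 1 = 282.
Two-sided p ≈ 0.2369, which is ≥ 0.025, so fail to reject H₀.
The data do not give significant evidence of an association between patient age and hospital length of stay, after adjusting for the other predictors.

t = 1.1852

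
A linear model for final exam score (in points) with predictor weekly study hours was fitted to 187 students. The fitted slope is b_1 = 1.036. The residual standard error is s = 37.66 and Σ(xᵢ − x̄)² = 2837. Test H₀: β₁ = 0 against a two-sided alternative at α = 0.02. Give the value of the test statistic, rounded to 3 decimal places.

SE(b_1) = s/√Sₓₓ = 37.66/√2837 = 0.707051.
t = 1.036 / 0.707051 = 1.465.
df = n − 2 = 185.
Two-sided p ≈ 0.1446, which is ≥ 0.02, so fail to reject H₀.
The data do not give significant evidence of an association between weekly study hours and final exam score.

t = 1.465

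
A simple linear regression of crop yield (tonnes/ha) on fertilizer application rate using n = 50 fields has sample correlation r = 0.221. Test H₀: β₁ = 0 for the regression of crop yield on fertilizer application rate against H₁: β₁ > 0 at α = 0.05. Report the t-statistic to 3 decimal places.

t = r·√(n − 2)/√(1 − r²) = 0.221·√48/√0.951159 = 1.570.
df = n − 2 = 48.
One-sided p ≈ 0.0615, which is ≥ 0.05, so fail to reject H₀.
The data do not give significant evidence of a linear association between fertilizer application rate and crop yield.

t = 1.570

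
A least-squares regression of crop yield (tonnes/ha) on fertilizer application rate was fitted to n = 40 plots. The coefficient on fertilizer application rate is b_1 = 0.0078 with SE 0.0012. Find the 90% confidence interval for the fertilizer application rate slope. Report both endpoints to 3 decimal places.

(0.006, 0.010)

df = n − 2 = 40 − 2 = 38.
t* = t_{0.05, 38} = 1.685954.
Margin = t* × SE = 1.685954 × 0.0012 = 0.00202.
CI: 0.0078 ± 0.00202 → (0.006, 0.010).
With 90% confidence, each one-unit increase in fertilizer application rate is associated with a change of between 0.006 and 0.010 tonnes/ha in crop yield.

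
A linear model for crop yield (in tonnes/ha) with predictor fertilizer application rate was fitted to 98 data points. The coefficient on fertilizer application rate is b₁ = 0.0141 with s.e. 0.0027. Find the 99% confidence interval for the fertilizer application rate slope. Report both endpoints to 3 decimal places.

df = n − 2 = 98 − 2 = 96.
t* = t_{0.005, 96} = 2.628016.
Margin = t* × SE = 2.628016 × 0.0027 = 0.00710.
CI: 0.0141 ± 0.00710 → (0.007, 0.021).
With 99% confidence, each one-unit increase in fertilizer application rate is associated with a change of between 0.007 and 0.021 tonnes/ha in crop yield.

(0.007, 0.021)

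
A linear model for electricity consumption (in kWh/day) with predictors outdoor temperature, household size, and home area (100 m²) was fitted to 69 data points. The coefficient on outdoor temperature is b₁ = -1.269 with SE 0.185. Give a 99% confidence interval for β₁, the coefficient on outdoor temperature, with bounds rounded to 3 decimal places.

df = n − k − 1 = 69 − 3 − 1 = 65.
t* = t_{0.005, 65} = 2.653604.
Margin = t* × SE = 2.653604 × 0.185 = 0.49092.
CI: -1.269 ± 0.49092 → (-1.760, -0.778).
With 99% confidence, each one-unit increase in outdoor temperature is associated with a change of between -1.760 and -0.778 kWh/day in electricity consumption, holding the other predictors fixed.

(-1.760, -0.778)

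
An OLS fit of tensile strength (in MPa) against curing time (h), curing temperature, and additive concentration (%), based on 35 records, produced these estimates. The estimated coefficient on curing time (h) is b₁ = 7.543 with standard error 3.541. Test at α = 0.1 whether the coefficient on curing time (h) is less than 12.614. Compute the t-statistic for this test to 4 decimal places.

t = -1.4321

H₀: β₁ = 12.614 vs H₁: β₁ < 12.614.
t = (b₁ − β₁⁰)/SE = (7.543 − 12.614) / 3.541 = -1.4321.
df = n − k − 1 = 35 − 3 − 1 = 31.
One-sided p ≈ 0.0811, which is < 0.1, so reject H₀.
There is evidence that the true slope on curing time (h) is below 12.614 MPa per unit, holding the other predictors fixed.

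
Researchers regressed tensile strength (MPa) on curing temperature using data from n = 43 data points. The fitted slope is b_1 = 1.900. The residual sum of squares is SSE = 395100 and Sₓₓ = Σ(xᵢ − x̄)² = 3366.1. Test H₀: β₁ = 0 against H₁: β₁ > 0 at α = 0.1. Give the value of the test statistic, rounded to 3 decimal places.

t = 1.123

MSE = SSE/(n − 2) = 395100/41 = 9636.59.
SE(b_1) = √(MSE/Sₓₓ) = √(9636.59/3366.1) = 1.69199.
t = 1.900 / 1.69199 = 1.123.
df = n − 2 = 41.
One-sided p ≈ 0.1340, which is ≥ 0.1, so fail to reject H₀.
The data do not give significant evidence that the true slope on curing temperature is positive.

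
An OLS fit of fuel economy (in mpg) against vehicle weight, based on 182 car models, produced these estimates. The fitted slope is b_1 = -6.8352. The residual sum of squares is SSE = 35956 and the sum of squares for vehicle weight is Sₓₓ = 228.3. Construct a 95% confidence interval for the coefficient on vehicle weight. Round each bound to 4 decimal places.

(-8.6810, -4.9894)

MSE = SSE/(n − 2) = 35956/180 = 199.756.
SE(b_1) = √(MSE/Sₓₓ) = √(199.756/228.3) = 0.935398.
df = n − 2 = 180.
t* = t_{0.025, 180} = 1.973231.
Margin = t* × SE = 1.973231 × 0.935398 = 1.845756.
CI: -6.8352 ± 1.845756 → (-8.6810, -4.9894).
With 95% confidence, each one-unit increase in vehicle weight is associated with a change of between -8.6810 and -4.9894 mpg in fuel economy.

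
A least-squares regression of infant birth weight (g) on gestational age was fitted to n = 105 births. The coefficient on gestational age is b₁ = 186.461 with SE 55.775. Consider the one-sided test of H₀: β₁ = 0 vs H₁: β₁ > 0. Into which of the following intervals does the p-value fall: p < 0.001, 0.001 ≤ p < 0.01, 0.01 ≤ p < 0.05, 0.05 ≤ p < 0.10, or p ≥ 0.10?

p < 0.001

t = 186.461 / 55.775 = 3.343.
df = n − 2 = 105 − 2 = 103.
One-sided p = P(T_{103} > t) ≈ 0.0006.
So p < 0.001.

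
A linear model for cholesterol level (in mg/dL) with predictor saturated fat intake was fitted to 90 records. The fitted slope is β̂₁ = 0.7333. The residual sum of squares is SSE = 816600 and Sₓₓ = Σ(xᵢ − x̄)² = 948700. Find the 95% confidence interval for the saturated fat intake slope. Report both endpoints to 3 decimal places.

MSE = SSE/(n − 2) = 816600/88 = 9279.55.
SE(β̂₁) = √(MSE/Sₓₓ) = √(9279.55/948700) = 0.0989006.
df = n − 2 = 88.
t* = t_{0.025, 88} = 1.98729.
Margin = t* × SE = 1.98729 × 0.0989006 = 0.19654.
CI: 0.7333 ± 0.19654 → (0.537, 0.930).
With 95% confidence, each one-unit increase in saturated fat intake is associated with a change of between 0.537 and 0.930 mg/dL in cholesterol level.

(0.537, 0.930)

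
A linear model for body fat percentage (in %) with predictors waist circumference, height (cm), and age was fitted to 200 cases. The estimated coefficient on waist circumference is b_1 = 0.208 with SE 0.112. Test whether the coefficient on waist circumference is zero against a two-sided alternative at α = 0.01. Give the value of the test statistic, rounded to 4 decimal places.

H₀: β₁ = 0 vs H₁: β₁ ≠ 0.
t = (b_1 − β₁⁰)/SE = 0.208 / 0.112 = 1.8571.
df = n − k − 1 = 200 − 3 − 1 = 196.
Two-sided p ≈ 0.0648, which is ≥ 0.01, so fail to reject H₀.
The data do not give significant evidence of an association between waist circumference and body fat percentage, after adjusting for the other predictors.

t = 1.8571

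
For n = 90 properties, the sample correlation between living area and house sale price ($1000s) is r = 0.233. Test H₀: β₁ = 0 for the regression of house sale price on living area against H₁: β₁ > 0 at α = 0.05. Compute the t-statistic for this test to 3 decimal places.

t = r·√(n − 2)/√(1 − r²) = 0.233·√88/√0.945711 = 2.248.
df = n − 2 = 88.
One-sided p ≈ 0.0136, which is < 0.05, so reject H₀.
There is evidence of a linear association between living area and house sale price.

t = 2.248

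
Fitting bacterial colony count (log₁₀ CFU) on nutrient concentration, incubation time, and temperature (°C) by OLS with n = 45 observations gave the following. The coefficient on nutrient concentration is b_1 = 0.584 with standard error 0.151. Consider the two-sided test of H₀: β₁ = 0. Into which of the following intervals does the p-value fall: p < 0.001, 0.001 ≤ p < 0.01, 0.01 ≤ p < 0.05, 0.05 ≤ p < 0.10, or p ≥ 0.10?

p < 0.001

t = 0.584 / 0.151 = 3.868.
df = n − k − 1 = 45 − 3 − 1 = 41.
Two-sided p = 2·P(T_{41} > |t|) ≈ 0.0004.
So p < 0.001.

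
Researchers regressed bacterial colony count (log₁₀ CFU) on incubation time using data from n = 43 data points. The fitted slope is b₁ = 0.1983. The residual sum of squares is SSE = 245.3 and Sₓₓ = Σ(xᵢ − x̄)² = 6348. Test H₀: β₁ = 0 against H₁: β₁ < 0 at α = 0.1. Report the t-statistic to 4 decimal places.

MSE = SSE/(n − 2) = 245.3/41 = 5.98293.
SE(b₁) = √(MSE/Sₓₓ) = √(5.98293/6348) = 0.0307.
t = 0.1983 / 0.0307 = 6.4593.
df = n − 2 = 41.
One-sided p ≈ 1.0000, which is ≥ 0.1, so fail to reject H₀.
The data do not give significant evidence that the true slope on incubation time is negative.

t = 6.4593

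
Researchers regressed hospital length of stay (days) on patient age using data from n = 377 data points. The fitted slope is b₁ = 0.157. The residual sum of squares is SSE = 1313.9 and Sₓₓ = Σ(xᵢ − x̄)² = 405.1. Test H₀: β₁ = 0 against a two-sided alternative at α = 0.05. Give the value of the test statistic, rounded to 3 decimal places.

MSE = SSE/(n − 2) = 1313.9/375 = 3.50373.
SE(b₁) = √(MSE/Sₓₓ) = √(3.50373/405.1) = 0.0930003.
t = 0.157 / 0.0930003 = 1.688.
df = n − 2 = 375.
Two-sided p ≈ 0.0922, which is ≥ 0.05, so fail to reject H₀.
The data do not give significant evidence of an association between patient age and hospital length of stay.

t = 1.688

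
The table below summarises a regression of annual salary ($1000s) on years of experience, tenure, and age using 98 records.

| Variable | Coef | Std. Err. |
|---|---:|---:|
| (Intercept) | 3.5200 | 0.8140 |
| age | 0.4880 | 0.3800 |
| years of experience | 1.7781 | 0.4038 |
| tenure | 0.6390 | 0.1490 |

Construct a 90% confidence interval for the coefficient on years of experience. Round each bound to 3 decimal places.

Read off: b = 1.7781, SE = 0.4038 for years of experience.
df = n − k − 1 = 98 − 3 − 1 = 94.
t* = t_{0.05, 94} = 1.661226.
Margin = t* × SE = 1.661226 × 0.4038 = 0.67080.
CI: 1.7781 ± 0.67080 → (1.107, 2.449).

(1.107, 2.449)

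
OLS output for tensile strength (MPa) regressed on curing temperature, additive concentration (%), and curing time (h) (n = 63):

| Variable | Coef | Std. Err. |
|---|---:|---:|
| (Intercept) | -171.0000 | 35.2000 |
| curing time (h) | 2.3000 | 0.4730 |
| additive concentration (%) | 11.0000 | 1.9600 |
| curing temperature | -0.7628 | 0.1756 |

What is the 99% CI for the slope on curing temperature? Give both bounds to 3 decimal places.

(-1.230, -0.295)

Read off: b = -0.7628, SE = 0.1756 for curing temperature.
df = n − k − 1 = 63 − 3 − 1 = 59.
t* = t_{0.005, 59} = 2.661759.
Margin = t* × SE = 2.661759 × 0.1756 = 0.46740.
CI: -0.7628 ± 0.46740 → (-1.230, -0.295).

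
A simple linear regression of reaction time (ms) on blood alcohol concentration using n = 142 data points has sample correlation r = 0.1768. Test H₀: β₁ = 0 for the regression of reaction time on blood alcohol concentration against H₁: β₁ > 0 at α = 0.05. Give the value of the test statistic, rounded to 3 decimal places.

t = 2.125

t = r·√(n − 2)/√(1 − r²) = 0.1768·√140/√0.968742 = 2.125.
df = n − 2 = 140.
One-sided p ≈ 0.0177, which is < 0.05, so reject H₀.
There is evidence of a linear association between blood alcohol concentration and reaction time.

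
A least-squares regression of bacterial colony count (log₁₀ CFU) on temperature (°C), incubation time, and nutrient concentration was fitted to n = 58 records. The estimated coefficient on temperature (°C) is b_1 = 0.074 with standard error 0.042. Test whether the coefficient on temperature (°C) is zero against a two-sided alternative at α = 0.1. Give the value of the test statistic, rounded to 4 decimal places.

t = 1.7619

H₀: β₁ = 0 vs H₁: β₁ ≠ 0.
t = (b_1 − β₁⁰)/SE = 0.074 / 0.042 = 1.7619.
df = n − k − 1 = 58 − 3 − 1 = 54.
Two-sided p ≈ 0.0837, which is < 0.1, so reject H₀.
There is evidence that temperature (°C) is associated with bacterial colony count, holding the other predictors fixed.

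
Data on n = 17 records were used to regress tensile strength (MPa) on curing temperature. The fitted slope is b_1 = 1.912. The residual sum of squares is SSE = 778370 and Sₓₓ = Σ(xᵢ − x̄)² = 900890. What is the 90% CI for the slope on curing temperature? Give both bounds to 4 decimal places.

(1.4913, 2.3327)

MSE = SSE/(n − 2) = 778370/15 = 51891.3.
SE(b_1) = √(MSE/Sₓₓ) = √(51891.3/900890) = 0.24.
df = n − 2 = 15.
t* = t_{0.05, 15} = 1.75305.
Margin = t* × SE = 1.75305 × 0.24 = 0.420732.
CI: 1.912 ± 0.420732 → (1.4913, 2.3327).
With 90% confidence, each one-unit increase in curing temperature is associated with a change of between 1.4913 and 2.3327 MPa in tensile strength.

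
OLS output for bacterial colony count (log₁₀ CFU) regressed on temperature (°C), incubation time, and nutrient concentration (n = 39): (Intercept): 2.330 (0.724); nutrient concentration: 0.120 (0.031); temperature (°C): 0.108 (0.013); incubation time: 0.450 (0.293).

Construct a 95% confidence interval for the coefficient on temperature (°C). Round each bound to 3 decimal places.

(0.082, 0.134)

Read off: b = 0.108, SE = 0.013 for temperature (°C).
df = n − k − 1 = 39 − 3 − 1 = 35.
t* = t_{0.025, 35} = 2.030108.
Margin = t* × SE = 2.030108 × 0.013 = 0.02639.
CI: 0.108 ± 0.02639 → (0.082, 0.134).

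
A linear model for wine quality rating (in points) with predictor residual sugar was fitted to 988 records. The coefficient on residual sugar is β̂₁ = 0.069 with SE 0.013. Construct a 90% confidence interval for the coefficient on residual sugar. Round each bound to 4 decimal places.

df = n − 2 = 988 − 2 = 986.
t* = t_{0.05, 986} = 1.6464.
Margin = t* × SE = 1.6464 × 0.013 = 0.021403.
CI: 0.069 ± 0.021403 → (0.0476, 0.0904).
With 90% confidence, each one-unit increase in residual sugar is associated with a change of between 0.0476 and 0.0904 points in wine quality rating.

(0.0476, 0.0904)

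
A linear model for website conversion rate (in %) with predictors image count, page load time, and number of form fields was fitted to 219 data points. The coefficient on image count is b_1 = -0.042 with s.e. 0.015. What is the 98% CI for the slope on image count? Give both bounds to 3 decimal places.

(-0.077, -0.007)

df = n − k − 1 = 219 − 3 − 1 = 215.
t* = t_{0.01, 215} = 2.343817.
Margin = t* × SE = 2.343817 × 0.015 = 0.03516.
CI: -0.042 ± 0.03516 → (-0.077, -0.007).
With 98% confidence, each one-unit increase in image count is associated with a change of between -0.077 and -0.007 % in website conversion rate, holding the other predictors fixed.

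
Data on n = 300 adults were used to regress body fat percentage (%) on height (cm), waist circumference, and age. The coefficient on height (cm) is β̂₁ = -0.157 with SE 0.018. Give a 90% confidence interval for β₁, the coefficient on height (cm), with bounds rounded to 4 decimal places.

(-0.1867, -0.1273)

df = n − k − 1 = 300 − 3 − 1 = 296.
t* = t_{0.05, 296} = 1.650018.
Margin = t* × SE = 1.650018 × 0.018 = 0.029700.
CI: -0.157 ± 0.029700 → (-0.1867, -0.1273).
With 90% confidence, each one-unit increase in height (cm) is associated with a change of between -0.1867 and -0.1273 % in body fat percentage, holding the other predictors fixed.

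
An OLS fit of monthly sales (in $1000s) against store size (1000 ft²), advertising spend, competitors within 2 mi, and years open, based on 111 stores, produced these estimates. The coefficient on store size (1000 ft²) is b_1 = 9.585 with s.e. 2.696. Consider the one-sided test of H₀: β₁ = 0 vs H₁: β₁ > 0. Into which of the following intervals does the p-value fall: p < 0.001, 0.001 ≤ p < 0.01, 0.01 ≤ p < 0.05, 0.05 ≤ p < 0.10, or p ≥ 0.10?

p < 0.001

t = 9.585 / 2.696 = 3.555.
df = n − k − 1 = 111 − 4 − 1 = 106.
One-sided p = P(T_{106} > t) ≈ 0.0003.
So p < 0.001.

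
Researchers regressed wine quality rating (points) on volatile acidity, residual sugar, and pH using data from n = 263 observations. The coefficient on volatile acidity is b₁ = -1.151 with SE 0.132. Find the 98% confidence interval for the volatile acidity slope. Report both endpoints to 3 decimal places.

df = n − k − 1 = 263 − 3 − 1 = 259.
t* = t_{0.01, 259} = 2.340831.
Margin = t* × SE = 2.340831 × 0.132 = 0.30899.
CI: -1.151 ± 0.30899 → (-1.460, -0.842).
With 98% confidence, each one-unit increase in volatile acidity is associated with a change of between -1.460 and -0.842 points in wine quality rating, holding the other predictors fixed.

(-1.460, -0.842)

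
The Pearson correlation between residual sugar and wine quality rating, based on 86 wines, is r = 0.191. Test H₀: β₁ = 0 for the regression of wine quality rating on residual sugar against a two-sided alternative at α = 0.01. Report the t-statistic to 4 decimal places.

t = 1.7834

t = r·√(n − 2)/√(1 − r²) = 0.191·√84/√0.963519 = 1.7834.
df = n − 2 = 84.
Two-sided p ≈ 0.0781, which is ≥ 0.01, so fail to reject H₀.
The data do not give significant evidence of a linear association between residual sugar and wine quality rating.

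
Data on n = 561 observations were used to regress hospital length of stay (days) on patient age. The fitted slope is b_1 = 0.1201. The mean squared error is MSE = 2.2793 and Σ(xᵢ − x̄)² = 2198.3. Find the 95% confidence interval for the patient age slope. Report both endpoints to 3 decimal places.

(0.057, 0.183)

SE(b_1) = √(MSE/Sₓₓ) = √(2.2793/2198.3) = 0.0322001.
df = n − 2 = 559.
t* = t_{0.025, 559} = 1.964217.
Margin = t* × SE = 1.964217 × 0.0322001 = 0.06325.
CI: 0.1201 ± 0.06325 → (0.057, 0.183).
With 95% confidence, each one-unit increase in patient age is associated with a change of between 0.057 and 0.183 days in hospital length of stay.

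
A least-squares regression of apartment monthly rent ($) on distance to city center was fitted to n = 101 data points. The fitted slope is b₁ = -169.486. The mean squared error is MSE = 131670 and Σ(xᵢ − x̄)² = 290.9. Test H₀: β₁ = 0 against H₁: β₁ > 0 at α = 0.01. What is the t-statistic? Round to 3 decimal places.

SE(b₁) = √(MSE/Sₓₓ) = √(131670/290.9) = 21.2751.
t = -169.486 / 21.2751 = -7.966.
df = n − 2 = 99.
One-sided p ≈ 1.0000, which is ≥ 0.01, so fail to reject H₀.
The data do not give significant evidence that the true slope on distance to city center is positive.

t = -7.966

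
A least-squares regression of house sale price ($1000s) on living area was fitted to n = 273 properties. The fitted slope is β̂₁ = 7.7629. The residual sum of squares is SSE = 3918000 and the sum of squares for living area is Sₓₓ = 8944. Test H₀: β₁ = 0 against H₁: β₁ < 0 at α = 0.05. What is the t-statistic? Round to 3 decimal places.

MSE = SSE/(n − 2) = 3918000/271 = 14457.6.
SE(β̂₁) = √(MSE/Sₓₓ) = √(14457.6/8944) = 1.2714.
t = 7.7629 / 1.2714 = 6.106.
df = n − 2 = 271.
One-sided p ≈ 1.0000, which is ≥ 0.05, so fail to reject H₀.
The data do not give significant evidence that the true slope on living area is negative.

t = 6.106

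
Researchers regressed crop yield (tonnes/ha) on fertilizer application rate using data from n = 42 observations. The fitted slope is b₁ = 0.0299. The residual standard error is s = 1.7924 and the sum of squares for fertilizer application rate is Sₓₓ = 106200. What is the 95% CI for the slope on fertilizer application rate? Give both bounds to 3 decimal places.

SE(b₁) = s/√Sₓₓ = 1.7924/√106200 = 0.00550013.
df = n − 2 = 40.
t* = t_{0.025, 40} = 2.021075.
Margin = t* × SE = 2.021075 × 0.00550013 = 0.01112.
CI: 0.0299 ± 0.01112 → (0.019, 0.041).
With 95% confidence, each one-unit increase in fertilizer application rate is associated with a change of between 0.019 and 0.041 tonnes/ha in crop yield.

(0.019, 0.041)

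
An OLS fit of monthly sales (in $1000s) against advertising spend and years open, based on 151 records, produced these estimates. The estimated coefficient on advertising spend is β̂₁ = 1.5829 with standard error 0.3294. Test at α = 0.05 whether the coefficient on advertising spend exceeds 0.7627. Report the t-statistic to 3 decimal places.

H₀: β₁ = 0.7627 vs H₁: β₁ > 0.7627.
t = (β̂₁ − β₁⁰)/SE = (1.5829 − 0.7627) / 0.3294 = 2.490.
df = n − k − 1 = 151 − 2 − 1 = 148.
One-sided p ≈ 0.0069, which is < 0.05, so reject H₀.
There is evidence that the true slope on advertising spend exceeds 0.7627 $1000s per unit, holding the other predictors fixed.

t = 2.490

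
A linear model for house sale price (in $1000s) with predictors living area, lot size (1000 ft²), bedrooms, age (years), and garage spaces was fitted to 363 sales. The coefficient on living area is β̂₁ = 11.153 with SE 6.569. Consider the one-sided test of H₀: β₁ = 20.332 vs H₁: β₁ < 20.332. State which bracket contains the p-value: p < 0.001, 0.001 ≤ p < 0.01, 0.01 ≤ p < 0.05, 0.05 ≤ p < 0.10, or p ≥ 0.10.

0.05 ≤ p < 0.10

t = (11.153 − 20.332) / 6.569 = -1.397.
df = n − k − 1 = 363 − 5 − 1 = 357.
One-sided p = P(T_{357} < t) ≈ 0.0816.
So 0.05 ≤ p < 0.10.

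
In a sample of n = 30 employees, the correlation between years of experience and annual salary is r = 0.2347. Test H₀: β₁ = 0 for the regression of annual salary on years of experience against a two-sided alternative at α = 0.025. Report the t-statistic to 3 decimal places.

t = 1.278

t = r·√(n − 2)/√(1 − r²) = 0.2347·√28/√0.944916 = 1.278.
df = n − 2 = 28.
Two-sided p ≈ 0.2119, which is ≥ 0.025, so fail to reject H₀.
The data do not give significant evidence of a linear association between years of experience and annual salary.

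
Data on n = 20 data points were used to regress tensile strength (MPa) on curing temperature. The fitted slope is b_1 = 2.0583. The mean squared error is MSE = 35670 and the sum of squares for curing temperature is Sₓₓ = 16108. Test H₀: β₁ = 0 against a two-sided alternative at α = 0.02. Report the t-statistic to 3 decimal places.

SE(b_1) = √(MSE/Sₓₓ) = √(35670/16108) = 1.4881.
t = 2.0583 / 1.4881 = 1.383.
df = n − 2 = 18.
Two-sided p ≈ 0.1835, which is ≥ 0.02, so fail to reject H₀.
The data do not give significant evidence of an association between curing temperature and tensile strength.

t = 1.383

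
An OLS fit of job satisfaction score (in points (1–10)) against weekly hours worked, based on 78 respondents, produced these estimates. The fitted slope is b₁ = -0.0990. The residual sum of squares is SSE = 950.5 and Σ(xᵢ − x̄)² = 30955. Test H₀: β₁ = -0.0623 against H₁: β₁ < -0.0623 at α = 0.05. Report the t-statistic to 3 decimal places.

t = -1.826

MSE = SSE/(n − 2) = 950.5/76 = 12.5066.
SE(b₁) = √(MSE/Sₓₓ) = √(12.5066/30955) = 0.0201004.
t = (-0.0990 − (-0.0623)) / 0.0201004 = -1.826.
df = n − 2 = 76.
One-sided p ≈ 0.0359, which is < 0.05, so reject H₀.
There is evidence that the true slope on weekly hours worked is below -0.0623 points (1–10) per unit.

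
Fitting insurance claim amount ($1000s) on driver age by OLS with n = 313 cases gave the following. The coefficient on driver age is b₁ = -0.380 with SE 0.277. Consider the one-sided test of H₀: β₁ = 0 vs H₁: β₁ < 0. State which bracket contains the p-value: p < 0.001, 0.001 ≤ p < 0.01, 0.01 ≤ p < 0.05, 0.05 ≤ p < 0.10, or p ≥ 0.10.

t = -0.380 / 0.277 = -1.372.
df = n − 2 = 313 − 2 = 311.
One-sided p = P(T_{311} < t) ≈ 0.0856.
So 0.05 ≤ p < 0.10.

0.05 ≤ p < 0.10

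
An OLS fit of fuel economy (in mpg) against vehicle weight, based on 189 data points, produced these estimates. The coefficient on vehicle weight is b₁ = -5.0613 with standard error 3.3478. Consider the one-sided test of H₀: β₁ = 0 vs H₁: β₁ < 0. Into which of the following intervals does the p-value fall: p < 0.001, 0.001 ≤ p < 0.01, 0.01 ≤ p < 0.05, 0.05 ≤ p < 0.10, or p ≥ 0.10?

0.05 ≤ p < 0.10

t = -5.0613 / 3.3478 = -1.512.
df = n − 2 = 189 − 2 = 187.
One-sided p = P(T_{187} < t) ≈ 0.0661.
So 0.05 ≤ p < 0.10.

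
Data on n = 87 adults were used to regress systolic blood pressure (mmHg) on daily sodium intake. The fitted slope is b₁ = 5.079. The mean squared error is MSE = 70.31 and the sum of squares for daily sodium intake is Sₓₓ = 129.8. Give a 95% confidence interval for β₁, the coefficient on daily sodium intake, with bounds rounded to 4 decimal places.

SE(b₁) = √(MSE/Sₓₓ) = √(70.31/129.8) = 0.735989.
df = n − 2 = 85.
t* = t_{0.025, 85} = 1.988268.
Margin = t* × SE = 1.988268 × 0.735989 = 1.463343.
CI: 5.079 ± 1.463343 → (3.6157, 6.5423).
With 95% confidence, each one-unit increase in daily sodium intake is associated with a change of between 3.6157 and 6.5423 mmHg in systolic blood pressure.

(3.6157, 6.5423)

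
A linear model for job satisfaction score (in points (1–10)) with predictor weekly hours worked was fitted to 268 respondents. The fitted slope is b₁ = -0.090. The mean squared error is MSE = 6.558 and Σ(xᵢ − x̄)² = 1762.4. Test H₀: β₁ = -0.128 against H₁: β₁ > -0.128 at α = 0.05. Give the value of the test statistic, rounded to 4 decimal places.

SE(b₁) = √(MSE/Sₓₓ) = √(6.558/1762.4) = 0.0610005.
t = (-0.090 − (-0.128)) / 0.0610005 = 0.6229.
df = n − 2 = 266.
One-sided p ≈ 0.2669, which is ≥ 0.05, so fail to reject H₀.
The data do not give significant evidence that the true slope on weekly hours worked exceeds -0.128 points (1–10) per unit.

t = 0.6229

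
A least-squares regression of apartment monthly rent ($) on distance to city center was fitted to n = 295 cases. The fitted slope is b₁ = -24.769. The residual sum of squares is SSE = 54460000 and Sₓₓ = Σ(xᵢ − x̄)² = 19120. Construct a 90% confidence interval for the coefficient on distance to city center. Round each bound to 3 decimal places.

(-29.914, -19.624)

MSE = SSE/(n − 2) = 54460000/293 = 185870.
SE(b₁) = √(MSE/Sₓₓ) = √(185870/19120) = 3.11789.
df = n − 2 = 293.
t* = t_{0.05, 293} = 1.650071.
Margin = t* × SE = 1.650071 × 3.11789 = 5.14474.
CI: -24.769 ± 5.14474 → (-29.914, -19.624).
With 90% confidence, each one-unit increase in distance to city center is associated with a change of between -29.914 and -19.624 $ in apartment monthly rent.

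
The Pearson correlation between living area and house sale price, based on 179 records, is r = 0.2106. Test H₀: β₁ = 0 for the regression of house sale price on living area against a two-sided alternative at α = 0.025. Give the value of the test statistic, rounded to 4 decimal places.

t = 2.8661

t = r·√(n − 2)/√(1 − r²) = 0.2106·√177/√0.955648 = 2.8661.
df = n − 2 = 177.
Two-sided p ≈ 0.0047, which is < 0.025, so reject H₀.
There is evidence of a linear association between living area and house sale price.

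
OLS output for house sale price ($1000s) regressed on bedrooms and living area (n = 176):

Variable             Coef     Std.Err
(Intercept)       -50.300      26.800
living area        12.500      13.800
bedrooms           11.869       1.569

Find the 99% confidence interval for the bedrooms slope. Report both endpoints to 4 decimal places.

Read off: b = 11.869, SE = 1.569 for bedrooms.
df = n − k − 1 = 176 − 2 − 1 = 173.
t* = t_{0.005, 173} = 2.604546.
Margin = t* × SE = 2.604546 × 1.569 = 4.086533.
CI: 11.869 ± 4.086533 → (7.7825, 15.9555).

(7.7825, 15.9555)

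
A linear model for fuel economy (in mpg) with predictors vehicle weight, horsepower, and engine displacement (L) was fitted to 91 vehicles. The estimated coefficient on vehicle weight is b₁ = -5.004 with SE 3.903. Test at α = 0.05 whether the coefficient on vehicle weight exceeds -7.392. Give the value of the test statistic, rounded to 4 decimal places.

t = 0.6118

H₀: β₁ = -7.392 vs H₁: β₁ > -7.392.
t = (b₁ − β₁⁰)/SE = (-5.004 − (-7.392)) / 3.903 = 0.6118.
df = n − k − 1 = 91 − 3 − 1 = 87.
One-sided p ≈ 0.2711, which is ≥ 0.05, so fail to reject H₀.
The data do not give significant evidence that the true slope on vehicle weight exceeds -7.392 mpg per unit, holding the other predictors fixed.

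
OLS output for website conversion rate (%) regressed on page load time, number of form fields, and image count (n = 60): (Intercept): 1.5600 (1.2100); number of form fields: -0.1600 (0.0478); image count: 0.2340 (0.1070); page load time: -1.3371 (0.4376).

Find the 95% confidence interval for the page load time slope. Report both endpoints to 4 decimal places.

Read off: b = -1.3371, SE = 0.4376 for page load time.
df = n − k − 1 = 60 − 3 − 1 = 56.
t* = t_{0.025, 56} = 2.003241.
Margin = t* × SE = 2.003241 × 0.4376 = 0.876618.
CI: -1.3371 ± 0.876618 → (-2.2137, -0.4605).

(-2.2137, -0.4605)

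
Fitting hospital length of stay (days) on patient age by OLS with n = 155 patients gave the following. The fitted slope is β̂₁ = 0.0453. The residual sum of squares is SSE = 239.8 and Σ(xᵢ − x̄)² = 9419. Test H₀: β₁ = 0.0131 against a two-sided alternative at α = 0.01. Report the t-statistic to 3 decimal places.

t = 2.496

MSE = SSE/(n − 2) = 239.8/153 = 1.56732.
SE(β̂₁) = √(MSE/Sₓₓ) = √(1.56732/9419) = 0.0128996.
t = (0.0453 − 0.0131) / 0.0128996 = 2.496.
df = n − 2 = 153.
Two-sided p ≈ 0.0136, which is ≥ 0.01, so fail to reject H₀.
The data are consistent with a true slope of 0.0131 days per unit of patient age.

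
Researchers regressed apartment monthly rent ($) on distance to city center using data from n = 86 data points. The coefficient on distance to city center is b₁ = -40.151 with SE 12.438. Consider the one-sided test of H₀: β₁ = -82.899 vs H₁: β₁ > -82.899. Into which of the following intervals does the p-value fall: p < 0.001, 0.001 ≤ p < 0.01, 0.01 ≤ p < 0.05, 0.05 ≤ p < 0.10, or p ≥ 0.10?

t = (-40.151 − (-82.899)) / 12.438 = 3.437.
df = n − 2 = 86 − 2 = 84.
One-sided p = P(T_{84} > t) ≈ 0.0005.
So p < 0.001.

p < 0.001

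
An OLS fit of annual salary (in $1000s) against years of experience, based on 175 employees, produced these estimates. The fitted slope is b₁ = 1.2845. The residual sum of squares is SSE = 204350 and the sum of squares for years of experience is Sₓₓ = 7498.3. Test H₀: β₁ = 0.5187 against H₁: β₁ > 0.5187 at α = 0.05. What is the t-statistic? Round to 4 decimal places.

MSE = SSE/(n − 2) = 204350/173 = 1181.21.
SE(b₁) = √(MSE/Sₓₓ) = √(1181.21/7498.3) = 0.396902.
t = (1.2845 − 0.5187) / 0.396902 = 1.9294.
df = n − 2 = 173.
One-sided p ≈ 0.0277, which is < 0.05, so reject H₀.
There is evidence that the true slope on years of experience exceeds 0.5187 $1000s per unit.

t = 1.9294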